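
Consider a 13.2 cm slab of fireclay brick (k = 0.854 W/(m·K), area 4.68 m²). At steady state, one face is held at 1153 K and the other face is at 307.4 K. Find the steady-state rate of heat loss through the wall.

Q = kA·ΔT/L = 0.854 × 4.68 × |1153 K − 307.4 K| / 0.132 = 25600 W

Q = 25.6 kW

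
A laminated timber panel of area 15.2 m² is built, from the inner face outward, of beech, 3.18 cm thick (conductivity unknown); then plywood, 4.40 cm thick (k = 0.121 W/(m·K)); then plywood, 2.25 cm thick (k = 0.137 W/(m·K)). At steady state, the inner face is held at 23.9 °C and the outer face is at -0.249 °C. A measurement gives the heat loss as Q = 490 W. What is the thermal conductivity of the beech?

k = 0.144 W/m·K

ΣR = ΔT/Q = |23.9 − -0.249|/490 = 0.04928 K/W
Known resistances:
  R_plywood = L/(kA) = 0.0440/(0.121·15.2) = 0.02392 K/W
  R_plywood = L/(kA) = 0.0225/(0.137·15.2) = 0.01080 K/W
R_beech = ΣR − ΣR_known = 0.04928 − 0.03472 = 0.01456 K/W
L/(kA) = 0.01456 ⇒ k = 0.0318/(0.01456·15.2) = 0.144 W/m·K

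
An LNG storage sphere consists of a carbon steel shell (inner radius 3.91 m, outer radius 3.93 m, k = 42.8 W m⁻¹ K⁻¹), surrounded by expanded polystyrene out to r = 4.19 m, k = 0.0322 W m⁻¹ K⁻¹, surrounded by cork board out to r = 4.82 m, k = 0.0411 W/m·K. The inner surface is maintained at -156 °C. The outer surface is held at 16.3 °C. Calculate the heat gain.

Resistance network (inner→outer):
  R_carbon steel = (1/3.91 − 1/3.93)/(4πk) = 0.001302/(4π·42.8) = 2.420×10^-6 K/W
  R_expanded polystyrene = (1/3.93 − 1/4.19)/(4πk) = 0.01579/(4π·0.0322) = 0.03902 K/W
  R_cork board = (1/4.19 − 1/4.82)/(4πk) = 0.03119/(4π·0.0411) = 0.06040 K/W
ΣR = 2.420×10^-6 + 0.03902 + 0.06040 = 0.09942 K/W
Q = ΔT/ΣR = (-156 °C − 16.3 °C)/0.09942 = -1730 W
(Negative Q ⇒ heat flows inward; heat gain = 1730 W.)

Q = 1730 W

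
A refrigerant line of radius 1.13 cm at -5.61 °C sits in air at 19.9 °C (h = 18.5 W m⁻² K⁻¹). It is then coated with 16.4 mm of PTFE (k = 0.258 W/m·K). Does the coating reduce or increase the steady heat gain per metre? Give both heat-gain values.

Critical radius for a cylinder: r_cr = k/h = 0.0139 m = 1.39 cm.
Outer radius after coating: r₂ = 0.0113 + 0.0164 = 0.0277 m.
r₁ < r_cr < r₂: heat gain rises to a maximum at r_cr then falls. Whether the coating helps depends on whether Q(r₂) has dropped back below Q(r₁).
Bare: R = 1/(2πr₁h) = 0.7613 m·K/W; Q = 25.51/0.7613 = 33.5 W/m.
Coated: R = R_cond + R_conv = 0.8637 m·K/W; Q = 25.51/0.8637 = 29.5 W/m.

reduces: 33.5 → 29.5 W/m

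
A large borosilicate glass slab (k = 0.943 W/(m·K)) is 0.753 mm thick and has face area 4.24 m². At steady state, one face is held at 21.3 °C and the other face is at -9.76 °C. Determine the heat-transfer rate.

Q = kA·ΔT/L = 0.943 × 4.24 × |21.3 °C − -9.76 °C| / 7.53×10^-4 = 1.65×10^5 W

Q = 165 kW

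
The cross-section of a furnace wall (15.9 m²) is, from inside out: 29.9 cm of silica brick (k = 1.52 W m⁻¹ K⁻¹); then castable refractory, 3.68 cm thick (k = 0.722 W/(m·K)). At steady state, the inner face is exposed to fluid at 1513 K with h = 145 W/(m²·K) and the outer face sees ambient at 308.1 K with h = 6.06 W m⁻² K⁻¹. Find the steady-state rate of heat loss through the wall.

Q = 45700 W

Resistance network (inner→outer):
  R_conv,in = 1/(hA) = 1/(145·15.9) = 4.337×10^-4 K/W
  R_silica brick = L/(kA) = 0.299/(1.52·15.9) = 0.01237 K/W
  R_castable refractory = L/(kA) = 0.0368/(0.722·15.9) = 0.003206 K/W
  R_conv,out = 1/(hA) = 1/(6.06·15.9) = 0.01038 K/W
ΣR = 4.337×10^-4 + 0.01237 + 0.003206 + 0.01038 = 0.02639 K/W
Q = ΔT/ΣR = (1513 K − 308.1 K)/0.02639 = 45700 W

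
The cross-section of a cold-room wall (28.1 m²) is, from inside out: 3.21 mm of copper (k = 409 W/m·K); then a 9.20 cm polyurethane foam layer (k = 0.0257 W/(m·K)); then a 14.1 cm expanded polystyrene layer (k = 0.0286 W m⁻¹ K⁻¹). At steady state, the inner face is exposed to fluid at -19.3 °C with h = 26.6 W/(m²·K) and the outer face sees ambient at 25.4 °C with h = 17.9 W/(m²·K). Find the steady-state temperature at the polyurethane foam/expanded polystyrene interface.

Treat each layer as a resistance in series:
  R_conv,in = 1/(hA) = 1/(26.6·28.1) = 0.001338 K/W
  R_copper = L/(kA) = 0.00321/(409·28.1) = 2.793×10^-7 K/W
  R_polyurethane foam = L/(kA) = 0.0920/(0.0257·28.1) = 0.1274 K/W
  R_expanded polystyrene = L/(kA) = 0.141/(0.0286·28.1) = 0.1754 K/W
  R_conv,out = 1/(hA) = 1/(17.9·28.1) = 0.001988 K/W
ΣR = 0.001338 + 2.793×10^-7 + 0.1274 + 0.1754 + 0.001988 = 0.3061 K/W
Q = ΔT/ΣR = (-19.3 °C − 25.4 °C)/0.3061 = -146.0 W
From the inner boundary to the polyurethane foam/expanded polystyrene interface, ΣR_partial = 0.1287 K/W.
T_interface = T_in − Q·ΣR_partial = -19.3 °C − (-146.0)(0.1287) = -0.51 °C

T = -0.51 °C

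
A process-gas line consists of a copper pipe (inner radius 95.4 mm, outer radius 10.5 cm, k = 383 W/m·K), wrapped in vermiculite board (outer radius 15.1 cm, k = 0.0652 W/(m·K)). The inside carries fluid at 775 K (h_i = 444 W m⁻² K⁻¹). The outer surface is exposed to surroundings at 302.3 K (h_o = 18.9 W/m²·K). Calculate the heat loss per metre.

Q' = 499 W/m

Resistance network (inner→outer):
  R'_conv,in = 1/(2πr h) = 1/(2π·0.0954·444) = 0.003757 m·K/W
  R'_copper = ln(0.105/0.0954)/(2πk) = 0.09588/(2π·383) = 3.984×10^-5 m·K/W
  R'_vermiculite board = ln(0.151/0.105)/(2πk) = 0.3633/(2π·0.0652) = 0.8869 m·K/W
  R'_conv,out = 1/(2πr h) = 1/(2π·0.151·18.9) = 0.05577 m·K/W
ΣR = 0.003757 + 3.984×10^-5 + 0.8869 + 0.05577 = 0.9465 m·K/W
Q' = ΔT/ΣR = (775 K − 302.3 K)/0.9465 = 499 W/m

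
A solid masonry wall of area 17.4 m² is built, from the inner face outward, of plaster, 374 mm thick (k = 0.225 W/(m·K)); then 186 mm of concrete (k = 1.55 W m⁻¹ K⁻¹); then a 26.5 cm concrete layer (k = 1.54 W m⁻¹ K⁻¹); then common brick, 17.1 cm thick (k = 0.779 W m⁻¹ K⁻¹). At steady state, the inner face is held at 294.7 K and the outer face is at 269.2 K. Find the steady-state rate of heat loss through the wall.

Treat each layer as a resistance in series:
  R_plaster = L/(kA) = 0.374/(0.225·17.4) = 0.09553 K/W
  R_concrete = L/(kA) = 0.186/(1.55·17.4) = 0.006897 K/W
  R_concrete = L/(kA) = 0.265/(1.54·17.4) = 0.009890 K/W
  R_common brick = L/(kA) = 0.171/(0.779·17.4) = 0.01262 K/W
ΣR = 0.09553 + 0.006897 + 0.009890 + 0.01262 = 0.1249 K/W
Q = ΔT/ΣR = (294.7 K − 269.2 K)/0.1249 = 204 W

Q = 204 W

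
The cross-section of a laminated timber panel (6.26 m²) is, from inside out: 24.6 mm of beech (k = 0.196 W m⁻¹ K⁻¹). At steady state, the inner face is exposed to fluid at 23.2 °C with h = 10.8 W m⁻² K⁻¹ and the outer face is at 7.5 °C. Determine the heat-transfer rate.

Resistance network (inner→outer):
  R_conv,in = 1/(hA) = 1/(10.8·6.26) = 0.01479 K/W
  R_beech = L/(kA) = 0.0246/(0.196·6.26) = 0.02005 K/W
ΣR = 0.01479 + 0.02005 = 0.03484 K/W
Q = ΔT/ΣR = (23.2 °C − 7.5 °C)/0.03484 = 451 W

Q = 451 W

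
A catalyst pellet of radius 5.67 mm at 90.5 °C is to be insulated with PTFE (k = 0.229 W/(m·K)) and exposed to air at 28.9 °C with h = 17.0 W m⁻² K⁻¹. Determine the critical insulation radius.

r_cr = 2.69 cm

For a sphere, r_cr = 2k_ins/h = 2·0.229/17.0 = 0.0269 m = 2.69 cm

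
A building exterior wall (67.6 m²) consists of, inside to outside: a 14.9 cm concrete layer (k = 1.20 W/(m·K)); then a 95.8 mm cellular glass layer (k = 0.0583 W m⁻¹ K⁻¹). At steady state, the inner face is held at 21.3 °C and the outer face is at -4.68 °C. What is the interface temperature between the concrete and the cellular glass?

Series thermal resistances, inner to outer:
  R_concrete = L/(kA) = 0.149/(1.20·67.6) = 0.001837 K/W
  R_cellular glass = L/(kA) = 0.0958/(0.0583·67.6) = 0.02431 K/W
ΣR = 0.001837 + 0.02431 = 0.02615 K/W
Q = ΔT/ΣR = (21.3 °C − -4.68 °C)/0.02615 = 993.5 W
From the inner boundary to the concrete/cellular glass interface, ΣR_partial = 0.001837 K/W.
T_interface = T_in − Q·ΣR_partial = 21.3 °C − (993.5)(0.001837) = 19.5 °C

T = 19.5 °C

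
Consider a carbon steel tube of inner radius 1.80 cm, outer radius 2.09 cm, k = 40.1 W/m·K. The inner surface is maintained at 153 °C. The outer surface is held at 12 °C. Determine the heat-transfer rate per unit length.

Q' = 2πk·ΔT/ln(r₂/r₁) = 2π × 40.1 × 141 / ln(0.0209/0.0180) = 2.38×10^5 W/m

Q' = 238 kW/m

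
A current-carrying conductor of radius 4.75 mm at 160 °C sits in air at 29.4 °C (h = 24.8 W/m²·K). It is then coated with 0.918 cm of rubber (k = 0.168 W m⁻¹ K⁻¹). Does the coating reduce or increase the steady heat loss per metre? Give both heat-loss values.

Critical radius for a cylinder: r_cr = k/h = 0.00677 m = 0.677 cm.
Outer radius after coating: r₂ = 0.00475 + 0.00918 = 0.01393 m.
r₁ < r_cr < r₂: heat loss rises to a maximum at r_cr then falls. Whether the coating helps depends on whether Q(r₂) has dropped back below Q(r₁).
Bare: R = 1/(2πr₁h) = 1.351 m·K/W; Q = 130.6/1.351 = 96.7 W/m.
Coated: R = R_cond + R_conv = 1.480 m·K/W; Q = 130.6/1.480 = 88.2 W/m.

reduces: 96.7 → 88.2 W/m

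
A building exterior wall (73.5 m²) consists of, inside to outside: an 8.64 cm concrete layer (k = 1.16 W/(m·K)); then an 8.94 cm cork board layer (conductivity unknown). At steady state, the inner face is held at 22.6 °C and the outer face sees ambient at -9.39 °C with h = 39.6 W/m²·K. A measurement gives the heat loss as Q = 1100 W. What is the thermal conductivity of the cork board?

k = 0.0439 W/m·K

ΣR = ΔT/Q = |22.6 − -9.39|/1100 = 0.02908 K/W
Known resistances:
  R_concrete = L/(kA) = 0.0864/(1.16·73.5) = 0.001013 K/W
  R_conv,out = 1/(hA) = 1/(39.6·73.5) = 3.436×10^-4 K/W
R_cork board = ΣR − ΣR_known = 0.02908 − 0.001357 = 0.02772 K/W
L/(kA) = 0.02772 ⇒ k = 0.0894/(0.02772·73.5) = 0.0439 W/m·K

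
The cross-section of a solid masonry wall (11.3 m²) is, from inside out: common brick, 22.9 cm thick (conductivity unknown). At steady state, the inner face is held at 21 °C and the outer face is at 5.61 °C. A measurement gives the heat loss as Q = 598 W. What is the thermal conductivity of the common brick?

k = 0.787 W/m·K

ΣR = ΔT/Q = |21 − 5.61|/598 = 0.02574 K/W
L/(kA) = 0.02574 ⇒ k = 0.229/(0.02574·11.3) = 0.787 W/m·K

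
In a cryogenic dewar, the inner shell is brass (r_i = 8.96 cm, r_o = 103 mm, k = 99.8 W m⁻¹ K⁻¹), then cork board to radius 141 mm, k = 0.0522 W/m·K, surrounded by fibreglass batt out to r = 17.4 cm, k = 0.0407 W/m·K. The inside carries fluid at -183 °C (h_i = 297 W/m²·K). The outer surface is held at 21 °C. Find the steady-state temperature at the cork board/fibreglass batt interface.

T = -59.6 °C

Resistance network (inner→outer):
  R_conv,in = 1/(4πr²h) = 1/(4π·0.0896²·297) = 0.03337 K/W
  R_brass = (1/0.0896 − 1/0.103)/(4πk) = 1.452/(4π·99.8) = 0.001158 K/W
  R_cork board = (1/0.103 − 1/0.141)/(4πk) = 2.617/(4π·0.0522) = 3.989 K/W
  R_fibreglass batt = (1/0.141 − 1/0.174)/(4πk) = 1.345/(4π·0.0407) = 2.630 K/W
ΣR = 0.03337 + 0.001158 + 3.989 + 2.630 = 6.654 K/W
Q = ΔT/ΣR = (-183 °C − 21 °C)/6.654 = -30.66 W
From the inner boundary to the cork board/fibreglass batt interface, ΣR_partial = 4.024 K/W.
T_interface = T_in − Q·ΣR_partial = -183 °C − (-30.66)(4.024) = -59.6 °C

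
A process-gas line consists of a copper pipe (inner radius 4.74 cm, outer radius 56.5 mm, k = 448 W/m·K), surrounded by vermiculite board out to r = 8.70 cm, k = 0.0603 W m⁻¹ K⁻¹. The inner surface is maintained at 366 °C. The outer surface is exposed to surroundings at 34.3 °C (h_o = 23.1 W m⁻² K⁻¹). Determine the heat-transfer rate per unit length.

Q' = 272 W/m

Resistance network (inner→outer):
  R'_copper = ln(0.0565/0.0474)/(2πk) = 0.1756/(2π·448) = 6.239×10^-5 m·K/W
  R'_vermiculite board = ln(0.0870/0.0565)/(2πk) = 0.4317/(2π·0.0603) = 1.139 m·K/W
  R'_conv,out = 1/(2πr h) = 1/(2π·0.0870·23.1) = 0.07919 m·K/W
ΣR = 6.239×10^-5 + 1.139 + 0.07919 = 1.218 m·K/W
Q' = ΔT/ΣR = (366 °C − 34.3 °C)/1.218 = 272 W/m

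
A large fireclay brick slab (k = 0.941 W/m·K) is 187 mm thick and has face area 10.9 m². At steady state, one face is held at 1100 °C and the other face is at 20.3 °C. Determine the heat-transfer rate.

Q = kA·ΔT/L = 0.941 × 10.9 × |1100 °C − 20.3 °C| / 0.187 = 59200 W

Q = 59.2 kW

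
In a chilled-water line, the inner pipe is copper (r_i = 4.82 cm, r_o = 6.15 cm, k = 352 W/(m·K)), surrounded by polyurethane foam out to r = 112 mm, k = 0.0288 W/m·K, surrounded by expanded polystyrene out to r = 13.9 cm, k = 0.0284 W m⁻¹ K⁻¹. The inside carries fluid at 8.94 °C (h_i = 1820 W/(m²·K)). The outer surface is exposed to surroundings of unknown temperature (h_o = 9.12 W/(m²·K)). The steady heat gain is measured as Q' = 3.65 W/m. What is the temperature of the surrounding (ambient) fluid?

T_out = 25.9 °C

Sum the resistances:
  R'_conv,in = 1/(2πr h) = 1/(2π·0.0482·1820) = 0.001814 m·K/W
  R'_copper = ln(0.0615/0.0482)/(2πk) = 0.2437/(2π·352) = 1.102×10^-4 m·K/W
  R'_polyurethane foam = ln(0.112/0.0615)/(2πk) = 0.5995/(2π·0.0288) = 3.313 m·K/W
  R'_expanded polystyrene = ln(0.139/0.112)/(2πk) = 0.2160/(2π·0.0284) = 1.210 m·K/W
  R'_conv,out = 1/(2πr h) = 1/(2π·0.139·9.12) = 0.1255 m·K/W
ΣR = 4.651 m·K/W
ΔT = Q'·ΣR = 3.65 × 4.651 = 16.98 K
Heat flows inward, so T_out = T_in + ΔT = 8.94 + 16.98 = 25.9 °C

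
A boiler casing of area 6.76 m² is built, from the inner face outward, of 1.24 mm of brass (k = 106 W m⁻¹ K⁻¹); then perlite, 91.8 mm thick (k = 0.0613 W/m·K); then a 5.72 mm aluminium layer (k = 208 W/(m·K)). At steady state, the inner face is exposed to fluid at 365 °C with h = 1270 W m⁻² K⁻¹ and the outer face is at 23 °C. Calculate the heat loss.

Resistance network (inner→outer):
  R_conv,in = 1/(hA) = 1/(1270·6.76) = 1.165×10^-4 K/W
  R_brass = L/(kA) = 0.00124/(106·6.76) = 1.730×10^-6 K/W
  R_perlite = L/(kA) = 0.0918/(0.0613·6.76) = 0.2215 K/W
  R_aluminium = L/(kA) = 0.00572/(208·6.76) = 4.068×10^-6 K/W
ΣR = 1.165×10^-4 + 1.730×10^-6 + 0.2215 + 4.068×10^-6 = 0.2216 K/W
Q = ΔT/ΣR = (365 °C − 23 °C)/0.2216 = 1540 W

Q = 1540 W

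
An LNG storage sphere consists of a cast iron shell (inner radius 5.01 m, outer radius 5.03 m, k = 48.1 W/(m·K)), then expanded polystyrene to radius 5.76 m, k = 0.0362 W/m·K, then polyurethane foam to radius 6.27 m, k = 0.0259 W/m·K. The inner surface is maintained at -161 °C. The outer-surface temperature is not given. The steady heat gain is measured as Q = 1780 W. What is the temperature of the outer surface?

Series resistances:
  R_cast iron = (1/5.01 − 1/5.03)/(4πk) = 7.936×10^-4/(4π·48.1) = 1.313×10^-6 K/W
  R_expanded polystyrene = (1/5.03 − 1/5.76)/(4πk) = 0.02520/(4π·0.0362) = 0.05539 K/W
  R_polyurethane foam = (1/5.76 − 1/6.27)/(4πk) = 0.01412/(4π·0.0259) = 0.04339 K/W
ΣR = 0.09878 K/W
ΔT = Q·ΣR = 1780 × 0.09878 = 175.8 K
Heat flows inward, so T_out = T_in + ΔT = -161 + 175.8 = 14.8 °C

T_out = 14.8 °C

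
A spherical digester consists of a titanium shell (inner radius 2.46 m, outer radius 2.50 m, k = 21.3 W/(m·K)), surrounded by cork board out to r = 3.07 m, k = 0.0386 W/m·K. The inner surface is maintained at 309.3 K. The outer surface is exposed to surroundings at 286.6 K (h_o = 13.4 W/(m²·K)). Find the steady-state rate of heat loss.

Q = 148 W

Treat each layer as a resistance in series:
  R_titanium = (1/2.46 − 1/2.50)/(4πk) = 0.006504/(4π·21.3) = 2.430×10^-5 K/W
  R_cork board = (1/2.50 − 1/3.07)/(4πk) = 0.07427/(4π·0.0386) = 0.1531 K/W
  R_conv,out = 1/(4πr²h) = 1/(4π·3.07²·13.4) = 6.301×10^-4 K/W
ΣR = 2.430×10^-5 + 0.1531 + 6.301×10^-4 = 0.1538 K/W
Q = ΔT/ΣR = (309.3 K − 286.6 K)/0.1538 = 148 W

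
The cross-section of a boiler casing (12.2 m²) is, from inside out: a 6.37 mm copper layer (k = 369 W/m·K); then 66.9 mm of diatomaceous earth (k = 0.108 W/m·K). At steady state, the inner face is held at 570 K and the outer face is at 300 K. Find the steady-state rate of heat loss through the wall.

Resistance network (inner→outer):
  R_copper = L/(kA) = 0.00637/(369·12.2) = 1.415×10^-6 K/W
  R_diatomaceous earth = L/(kA) = 0.0669/(0.108·12.2) = 0.05077 K/W
ΣR = 1.415×10^-6 + 0.05077 = 0.05077 K/W
Q = ΔT/ΣR = (570 K − 300 K)/0.05077 = 5320 W

Q = 5.32 kW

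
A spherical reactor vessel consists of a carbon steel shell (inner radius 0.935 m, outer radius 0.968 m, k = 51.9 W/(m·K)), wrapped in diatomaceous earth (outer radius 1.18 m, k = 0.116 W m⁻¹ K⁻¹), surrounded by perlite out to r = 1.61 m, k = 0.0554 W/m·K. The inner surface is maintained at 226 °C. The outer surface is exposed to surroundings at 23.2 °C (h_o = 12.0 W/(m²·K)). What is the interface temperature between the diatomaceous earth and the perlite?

T = 169 °C

Series thermal resistances, inner to outer:
  R_carbon steel = (1/0.935 − 1/0.968)/(4πk) = 0.03646/(4π·51.9) = 5.590×10^-5 K/W
  R_diatomaceous earth = (1/0.968 − 1/1.18)/(4πk) = 0.1856/(4π·0.116) = 0.1273 K/W
  R_perlite = (1/1.18 − 1/1.61)/(4πk) = 0.2263/(4π·0.0554) = 0.3251 K/W
  R_conv,out = 1/(4πr²h) = 1/(4π·1.61²·12.0) = 0.002558 K/W
ΣR = 5.590×10^-5 + 0.1273 + 0.3251 + 0.002558 = 0.4550 K/W
Q = ΔT/ΣR = (226 °C − 23.2 °C)/0.4550 = 445.7 W
From the inner boundary to the diatomaceous earth/perlite interface, ΣR_partial = 0.1274 K/W.
T_interface = T_in − Q·ΣR_partial = 226 °C − (445.7)(0.1274) = 169 °C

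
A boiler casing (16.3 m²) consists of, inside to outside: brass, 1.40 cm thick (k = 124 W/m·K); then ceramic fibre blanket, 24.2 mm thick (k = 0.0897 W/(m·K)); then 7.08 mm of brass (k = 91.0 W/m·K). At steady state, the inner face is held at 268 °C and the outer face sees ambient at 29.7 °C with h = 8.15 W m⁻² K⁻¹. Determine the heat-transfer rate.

Q = 9890 W

Series thermal resistances, inner to outer:
  R_brass = L/(kA) = 0.0140/(124·16.3) = 6.927×10^-6 K/W
  R_ceramic fibre blanket = L/(kA) = 0.0242/(0.0897·16.3) = 0.01655 K/W
  R_brass = L/(kA) = 0.00708/(91.0·16.3) = 4.773×10^-6 K/W
  R_conv,out = 1/(hA) = 1/(8.15·16.3) = 0.007528 K/W
ΣR = 6.927×10^-6 + 0.01655 + 4.773×10^-6 + 0.007528 = 0.02409 K/W
Q = ΔT/ΣR = (268 °C − 29.7 °C)/0.02409 = 9890 W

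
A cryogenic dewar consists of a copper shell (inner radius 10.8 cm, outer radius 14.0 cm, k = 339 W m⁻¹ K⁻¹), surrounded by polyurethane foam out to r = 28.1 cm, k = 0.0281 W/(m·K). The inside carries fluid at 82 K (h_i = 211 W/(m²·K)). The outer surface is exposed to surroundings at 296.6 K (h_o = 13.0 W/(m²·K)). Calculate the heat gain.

Q = 20.9 W

Series thermal resistances, inner to outer:
  R_conv,in = 1/(4πr²h) = 1/(4π·0.108²·211) = 0.03233 K/W
  R_copper = (1/0.108 − 1/0.140)/(4πk) = 2.116/(4π·339) = 4.968×10^-4 K/W
  R_polyurethane foam = (1/0.140 − 1/0.281)/(4πk) = 3.584/(4π·0.0281) = 10.15 K/W
  R_conv,out = 1/(4πr²h) = 1/(4π·0.281²·13.0) = 0.07752 K/W
ΣR = 0.03233 + 4.968×10^-4 + 10.15 + 0.07752 = 10.26 K/W
Q = ΔT/ΣR = (82 K − 296.6 K)/10.26 = -20.9 W
(Negative Q ⇒ heat flows inward; heat gain = 20.9 W.)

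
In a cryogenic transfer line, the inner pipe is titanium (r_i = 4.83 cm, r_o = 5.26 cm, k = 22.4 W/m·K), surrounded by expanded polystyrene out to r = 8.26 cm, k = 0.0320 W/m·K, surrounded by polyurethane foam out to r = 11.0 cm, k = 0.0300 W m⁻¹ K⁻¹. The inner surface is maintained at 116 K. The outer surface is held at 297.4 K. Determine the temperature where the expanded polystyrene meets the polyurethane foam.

T = 224.2 K

Treat each layer as a resistance in series:
  R'_titanium = ln(0.0526/0.0483)/(2πk) = 0.08528/(2π·22.4) = 6.060×10^-4 m·K/W
  R'_expanded polystyrene = ln(0.0826/0.0526)/(2πk) = 0.4513/(2π·0.0320) = 2.245 m·K/W
  R'_polyurethane foam = ln(0.110/0.0826)/(2πk) = 0.2865/(2π·0.0300) = 1.520 m·K/W
ΣR = 6.060×10^-4 + 2.245 + 1.520 = 3.766 m·K/W
Q' = ΔT/ΣR = (116 K − 297.4 K)/3.766 = -48.17 W/m
From the inner boundary to the expanded polystyrene/polyurethane foam interface, ΣR_partial = 2.246 m·K/W.
T_interface = T_in − Q'·ΣR_partial = 116 K − (-48.17)(2.246) = 224.2 K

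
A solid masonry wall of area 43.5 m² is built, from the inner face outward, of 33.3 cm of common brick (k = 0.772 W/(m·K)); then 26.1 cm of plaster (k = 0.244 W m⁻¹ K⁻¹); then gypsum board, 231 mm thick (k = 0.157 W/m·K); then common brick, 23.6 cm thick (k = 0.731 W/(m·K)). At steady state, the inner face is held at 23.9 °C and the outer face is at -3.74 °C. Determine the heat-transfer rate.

Q = 365 W

Treat each layer as a resistance in series:
  R_common brick = L/(kA) = 0.333/(0.772·43.5) = 0.009916 K/W
  R_plaster = L/(kA) = 0.261/(0.244·43.5) = 0.02459 K/W
  R_gypsum board = L/(kA) = 0.231/(0.157·43.5) = 0.03382 K/W
  R_common brick = L/(kA) = 0.236/(0.731·43.5) = 0.007422 K/W
ΣR = 0.009916 + 0.02459 + 0.03382 + 0.007422 = 0.07575 K/W
Q = ΔT/ΣR = (23.9 °C − -3.74 °C)/0.07575 = 365 W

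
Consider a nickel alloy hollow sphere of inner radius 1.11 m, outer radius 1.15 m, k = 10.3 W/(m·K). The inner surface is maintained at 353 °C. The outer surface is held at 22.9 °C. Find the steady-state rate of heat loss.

Q = 1360 kW

Q = 4πk·ΔT/(1/r₁ − 1/r₂) = 4π × 10.3 × 330.1 / (1/1.11 − 1/1.15) = 1.36×10^6 W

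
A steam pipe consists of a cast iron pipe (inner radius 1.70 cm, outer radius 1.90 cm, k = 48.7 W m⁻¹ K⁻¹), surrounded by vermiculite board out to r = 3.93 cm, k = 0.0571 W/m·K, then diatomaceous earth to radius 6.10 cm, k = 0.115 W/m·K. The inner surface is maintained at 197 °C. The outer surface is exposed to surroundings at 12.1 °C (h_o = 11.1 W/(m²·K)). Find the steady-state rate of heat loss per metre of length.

Resistance network (inner→outer):
  R'_cast iron = ln(0.0190/0.0170)/(2πk) = 0.1112/(2π·48.7) = 3.635×10^-4 m·K/W
  R'_vermiculite board = ln(0.0393/0.0190)/(2πk) = 0.7268/(2π·0.0571) = 2.026 m·K/W
  R'_diatomaceous earth = ln(0.0610/0.0393)/(2πk) = 0.4396/(2π·0.115) = 0.6085 m·K/W
  R'_conv,out = 1/(2πr h) = 1/(2π·0.0610·11.1) = 0.2351 m·K/W
ΣR = 3.635×10^-4 + 2.026 + 0.6085 + 0.2351 = 2.870 m·K/W
Q' = ΔT/ΣR = (197 °C − 12.1 °C)/2.870 = 64.4 W/m

Q' = 64.4 W/m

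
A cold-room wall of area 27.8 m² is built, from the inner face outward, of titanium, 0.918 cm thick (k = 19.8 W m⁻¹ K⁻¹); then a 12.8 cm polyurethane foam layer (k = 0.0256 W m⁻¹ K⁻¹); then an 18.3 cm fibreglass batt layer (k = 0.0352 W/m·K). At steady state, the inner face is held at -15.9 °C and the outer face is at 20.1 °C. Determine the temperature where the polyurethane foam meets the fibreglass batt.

Resistance network (inner→outer):
  R_titanium = L/(kA) = 0.00918/(19.8·27.8) = 1.668×10^-5 K/W
  R_polyurethane foam = L/(kA) = 0.128/(0.0256·27.8) = 0.1799 K/W
  R_fibreglass batt = L/(kA) = 0.183/(0.0352·27.8) = 0.1870 K/W
ΣR = 1.668×10^-5 + 0.1799 + 0.1870 = 0.3669 K/W
Q = ΔT/ΣR = (-15.9 °C − 20.1 °C)/0.3669 = -98.12 W
From the inner boundary to the polyurethane foam/fibreglass batt interface, ΣR_partial = 0.1799 K/W.
T_interface = T_in − Q·ΣR_partial = -15.9 °C − (-98.12)(0.1799) = 1.75 °C

T = 1.75 °C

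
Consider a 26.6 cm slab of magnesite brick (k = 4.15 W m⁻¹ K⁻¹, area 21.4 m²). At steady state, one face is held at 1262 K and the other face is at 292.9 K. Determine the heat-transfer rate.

Q = 3.24×10^5 W

Q = kA·ΔT/L = 4.15 × 21.4 × |1262 K − 292.9 K| / 0.266 = 3.24×10^5 W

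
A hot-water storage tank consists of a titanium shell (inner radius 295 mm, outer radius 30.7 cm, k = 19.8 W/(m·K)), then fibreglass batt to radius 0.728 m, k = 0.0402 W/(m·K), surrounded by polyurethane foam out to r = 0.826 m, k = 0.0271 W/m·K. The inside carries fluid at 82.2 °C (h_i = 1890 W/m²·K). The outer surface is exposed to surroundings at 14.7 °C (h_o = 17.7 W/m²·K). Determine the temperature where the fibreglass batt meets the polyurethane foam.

Treat each layer as a resistance in series:
  R_conv,in = 1/(4πr²h) = 1/(4π·0.295²·1890) = 4.838×10^-4 K/W
  R_titanium = (1/0.295 − 1/0.307)/(4πk) = 0.1325/(4π·19.8) = 5.325×10^-4 K/W
  R_fibreglass batt = (1/0.307 − 1/0.728)/(4πk) = 1.884/(4π·0.0402) = 3.729 K/W
  R_polyurethane foam = (1/0.728 − 1/0.826)/(4πk) = 0.1630/(4π·0.0271) = 0.4786 K/W
  R_conv,out = 1/(4πr²h) = 1/(4π·0.826²·17.7) = 0.006590 K/W
ΣR = 4.838×10^-4 + 5.325×10^-4 + 3.729 + 0.4786 + 0.006590 = 4.215 K/W
Q = ΔT/ΣR = (82.2 °C − 14.7 °C)/4.215 = 16.01 W
From the inner boundary to the fibreglass batt/polyurethane foam interface, ΣR_partial = 3.730 K/W.
T_interface = T_in − Q·ΣR_partial = 82.2 °C − (16.01)(3.730) = 22.5 °C

T = 22.5 °C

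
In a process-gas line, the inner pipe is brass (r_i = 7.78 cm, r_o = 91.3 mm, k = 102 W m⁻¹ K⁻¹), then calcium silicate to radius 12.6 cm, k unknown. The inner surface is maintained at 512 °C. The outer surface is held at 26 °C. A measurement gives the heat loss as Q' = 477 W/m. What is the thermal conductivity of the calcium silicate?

k = 0.0503 W/m·K

ΣR = ΔT/Q' = |512 − 26|/477 = 1.019 m·K/W
Known resistances:
  R'_brass = ln(0.0913/0.0778)/(2πk) = 0.1600/(2π·102) = 2.497×10^-4 m·K/W
R_calcium silicate = ΣR − ΣR_known = 1.019 − 2.497×10^-4 = 1.019 m·K/W
ln(r₂/r₁)/(2πk) = 1.019 ⇒ k = 0.3221/(2π·1.019) = 0.0503 W/m·K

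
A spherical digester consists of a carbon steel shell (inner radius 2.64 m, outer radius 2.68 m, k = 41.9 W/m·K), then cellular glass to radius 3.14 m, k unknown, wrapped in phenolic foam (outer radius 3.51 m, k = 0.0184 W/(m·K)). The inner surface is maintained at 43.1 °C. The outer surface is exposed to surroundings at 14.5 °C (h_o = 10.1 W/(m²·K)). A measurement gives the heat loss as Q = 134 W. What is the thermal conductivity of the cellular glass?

k = 0.0644 W/m·K

ΣR = ΔT/Q = |43.1 − 14.5|/134 = 0.2134 K/W
Known resistances:
  R_carbon steel = (1/2.64 − 1/2.68)/(4πk) = 0.005654/(4π·41.9) = 1.074×10^-5 K/W
  R_phenolic foam = (1/3.14 − 1/3.51)/(4πk) = 0.03357/(4π·0.0184) = 0.1452 K/W
  R_conv,out = 1/(4πr²h) = 1/(4π·3.51²·10.1) = 6.395×10^-4 K/W
R_cellular glass = ΣR − ΣR_known = 0.2134 − 0.1459 = 0.06750 K/W
(1/r₁−1/r₂)/(4πk) = 0.06750 ⇒ k = 0.05466/(4π·0.06750) = 0.0644 W/m·K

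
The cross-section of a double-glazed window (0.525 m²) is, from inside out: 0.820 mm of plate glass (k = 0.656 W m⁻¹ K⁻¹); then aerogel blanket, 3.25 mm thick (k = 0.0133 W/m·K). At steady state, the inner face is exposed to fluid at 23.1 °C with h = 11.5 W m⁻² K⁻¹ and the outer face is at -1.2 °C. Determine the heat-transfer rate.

Q = 38.4 W

Treat each layer as a resistance in series:
  R_conv,in = 1/(hA) = 1/(11.5·0.525) = 0.1656 K/W
  R_plate glass = L/(kA) = 8.20×10^-4/(0.656·0.525) = 0.002381 K/W
  R_aerogel blanket = L/(kA) = 0.00325/(0.0133·0.525) = 0.4654 K/W
ΣR = 0.1656 + 0.002381 + 0.4654 = 0.6334 K/W
Q = ΔT/ΣR = (23.1 °C − -1.2 °C)/0.6334 = 38.4 W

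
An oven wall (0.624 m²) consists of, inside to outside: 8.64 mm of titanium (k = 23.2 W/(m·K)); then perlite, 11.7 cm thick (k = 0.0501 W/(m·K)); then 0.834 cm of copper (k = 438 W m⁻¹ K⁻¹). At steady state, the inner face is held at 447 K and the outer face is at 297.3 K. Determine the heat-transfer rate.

Q = 40.0 W

Treat each layer as a resistance in series:
  R_titanium = L/(kA) = 0.00864/(23.2·0.624) = 5.968×10^-4 K/W
  R_perlite = L/(kA) = 0.117/(0.0501·0.624) = 3.743 K/W
  R_copper = L/(kA) = 0.00834/(438·0.624) = 3.051×10^-5 K/W
ΣR = 5.968×10^-4 + 3.743 + 3.051×10^-5 = 3.744 K/W
Q = ΔT/ΣR = (447 K − 297.3 K)/3.744 = 40.0 W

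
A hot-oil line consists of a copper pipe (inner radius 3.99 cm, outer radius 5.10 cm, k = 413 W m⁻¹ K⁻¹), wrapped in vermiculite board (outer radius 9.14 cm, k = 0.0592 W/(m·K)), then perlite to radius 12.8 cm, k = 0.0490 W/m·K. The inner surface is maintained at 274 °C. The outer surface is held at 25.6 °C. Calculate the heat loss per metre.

Q' = 93.3 W/m

Treat each layer as a resistance in series:
  R'_copper = ln(0.0510/0.0399)/(2πk) = 0.2454/(2π·413) = 9.459×10^-5 m·K/W
  R'_vermiculite board = ln(0.0914/0.0510)/(2πk) = 0.5834/(2π·0.0592) = 1.568 m·K/W
  R'_perlite = ln(0.128/0.0914)/(2πk) = 0.3368/(2π·0.0490) = 1.094 m·K/W
ΣR = 9.459×10^-5 + 1.568 + 1.094 = 2.662 m·K/W
Q' = ΔT/ΣR = (274 °C − 25.6 °C)/2.662 = 93.3 W/m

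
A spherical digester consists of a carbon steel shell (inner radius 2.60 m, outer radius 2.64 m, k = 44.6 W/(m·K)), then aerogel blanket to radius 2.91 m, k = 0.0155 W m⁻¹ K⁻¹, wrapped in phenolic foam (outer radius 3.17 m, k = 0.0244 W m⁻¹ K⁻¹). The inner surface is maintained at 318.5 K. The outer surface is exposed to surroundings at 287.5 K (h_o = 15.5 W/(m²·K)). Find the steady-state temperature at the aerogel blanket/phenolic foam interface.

T = 298.0 K

Series thermal resistances, inner to outer:
  R_carbon steel = (1/2.60 − 1/2.64)/(4πk) = 0.005828/(4π·44.6) = 1.040×10^-5 K/W
  R_aerogel blanket = (1/2.64 − 1/2.91)/(4πk) = 0.03515/(4π·0.0155) = 0.1804 K/W
  R_phenolic foam = (1/2.91 − 1/3.17)/(4πk) = 0.02819/(4π·0.0244) = 0.09192 K/W
  R_conv,out = 1/(4πr²h) = 1/(4π·3.17²·15.5) = 5.109×10^-4 K/W
ΣR = 1.040×10^-5 + 0.1804 + 0.09192 + 5.109×10^-4 = 0.2728 K/W
Q = ΔT/ΣR = (318.5 K − 287.5 K)/0.2728 = 113.6 W
From the inner boundary to the aerogel blanket/phenolic foam interface, ΣR_partial = 0.1804 K/W.
T_interface = T_in − Q·ΣR_partial = 318.5 K − (113.6)(0.1804) = 298.0 K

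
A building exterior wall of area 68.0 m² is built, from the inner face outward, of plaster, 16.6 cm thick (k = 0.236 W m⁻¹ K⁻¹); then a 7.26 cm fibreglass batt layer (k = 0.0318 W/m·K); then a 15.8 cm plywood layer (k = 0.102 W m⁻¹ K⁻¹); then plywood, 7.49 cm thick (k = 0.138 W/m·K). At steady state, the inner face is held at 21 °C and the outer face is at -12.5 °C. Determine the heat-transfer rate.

Q = 449 W

Resistance network (inner→outer):
  R_plaster = L/(kA) = 0.166/(0.236·68.0) = 0.01034 K/W
  R_fibreglass batt = L/(kA) = 0.0726/(0.0318·68.0) = 0.03357 K/W
  R_plywood = L/(kA) = 0.158/(0.102·68.0) = 0.02278 K/W
  R_plywood = L/(kA) = 0.0749/(0.138·68.0) = 0.007982 K/W
ΣR = 0.01034 + 0.03357 + 0.02278 + 0.007982 = 0.07467 K/W
Q = ΔT/ΣR = (21 °C − -12.5 °C)/0.07467 = 449 W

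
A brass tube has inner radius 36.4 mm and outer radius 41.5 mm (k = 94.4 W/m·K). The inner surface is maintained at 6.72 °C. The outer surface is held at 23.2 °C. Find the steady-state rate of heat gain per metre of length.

Q' = 74500 W/m

Q' = 2πk·ΔT/ln(r₂/r₁) = 2π × 94.4 × 16.48 / ln(0.0415/0.0364) = 74500 W/m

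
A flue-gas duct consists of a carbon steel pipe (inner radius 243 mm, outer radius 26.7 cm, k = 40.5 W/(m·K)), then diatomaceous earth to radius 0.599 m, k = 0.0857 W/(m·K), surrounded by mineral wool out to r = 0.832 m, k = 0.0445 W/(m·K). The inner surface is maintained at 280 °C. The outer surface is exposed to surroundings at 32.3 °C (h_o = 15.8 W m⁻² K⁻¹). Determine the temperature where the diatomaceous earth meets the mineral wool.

T = 142 °C

Series thermal resistances, inner to outer:
  R'_carbon steel = ln(0.267/0.243)/(2πk) = 0.09419/(2π·40.5) = 3.701×10^-4 m·K/W
  R'_diatomaceous earth = ln(0.599/0.267)/(2πk) = 0.8080/(2π·0.0857) = 1.501 m·K/W
  R'_mineral wool = ln(0.832/0.599)/(2πk) = 0.3286/(2π·0.0445) = 1.175 m·K/W
  R'_conv,out = 1/(2πr h) = 1/(2π·0.832·15.8) = 0.01211 m·K/W
ΣR = 3.701×10^-4 + 1.501 + 1.175 + 0.01211 = 2.688 m·K/W
Q' = ΔT/ΣR = (280 °C − 32.3 °C)/2.688 = 92.15 W/m
From the inner boundary to the diatomaceous earth/mineral wool interface, ΣR_partial = 1.501 m·K/W.
T_interface = T_in − Q'·ΣR_partial = 280 °C − (92.15)(1.501) = 142 °C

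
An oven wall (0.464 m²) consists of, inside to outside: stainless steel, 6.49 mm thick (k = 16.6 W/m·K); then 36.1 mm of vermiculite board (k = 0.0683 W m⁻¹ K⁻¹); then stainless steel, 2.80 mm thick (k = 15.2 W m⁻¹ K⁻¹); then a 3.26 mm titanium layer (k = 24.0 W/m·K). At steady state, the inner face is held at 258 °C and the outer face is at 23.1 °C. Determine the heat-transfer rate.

Q = 206 W

Treat each layer as a resistance in series:
  R_stainless steel = L/(kA) = 0.00649/(16.6·0.464) = 8.426×10^-4 K/W
  R_vermiculite board = L/(kA) = 0.0361/(0.0683·0.464) = 1.139 K/W
  R_stainless steel = L/(kA) = 0.00280/(15.2·0.464) = 3.970×10^-4 K/W
  R_titanium = L/(kA) = 0.00326/(24.0·0.464) = 2.927×10^-4 K/W
ΣR = 8.426×10^-4 + 1.139 + 3.970×10^-4 + 2.927×10^-4 = 1.141 K/W
Q = ΔT/ΣR = (258 °C − 23.1 °C)/1.141 = 206 W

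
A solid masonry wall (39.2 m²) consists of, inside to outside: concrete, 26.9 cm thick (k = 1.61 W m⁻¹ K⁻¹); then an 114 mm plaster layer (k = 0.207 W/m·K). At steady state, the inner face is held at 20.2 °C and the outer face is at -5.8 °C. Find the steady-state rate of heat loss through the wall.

Treat each layer as a resistance in series:
  R_concrete = L/(kA) = 0.269/(1.61·39.2) = 0.004262 K/W
  R_plaster = L/(kA) = 0.114/(0.207·39.2) = 0.01405 K/W
ΣR = 0.004262 + 0.01405 = 0.01831 K/W
Q = ΔT/ΣR = (20.2 °C − -5.8 °C)/0.01831 = 1420 W

Q = 1420 W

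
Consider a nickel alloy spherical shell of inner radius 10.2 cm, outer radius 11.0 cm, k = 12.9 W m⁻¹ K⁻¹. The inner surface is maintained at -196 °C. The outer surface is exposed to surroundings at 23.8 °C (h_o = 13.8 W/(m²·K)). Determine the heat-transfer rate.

Series thermal resistances, inner to outer:
  R_nickel alloy = (1/0.102 − 1/0.110)/(4πk) = 0.7130/(4π·12.9) = 0.004398 K/W
  R_conv,out = 1/(4πr²h) = 1/(4π·0.110²·13.8) = 0.4766 K/W
ΣR = 0.004398 + 0.4766 = 0.4810 K/W
Q = ΔT/ΣR = (-196 °C − 23.8 °C)/0.4810 = -457 W
(Negative Q ⇒ heat flows inward; heat gain = 457 W.)

Q = 457 W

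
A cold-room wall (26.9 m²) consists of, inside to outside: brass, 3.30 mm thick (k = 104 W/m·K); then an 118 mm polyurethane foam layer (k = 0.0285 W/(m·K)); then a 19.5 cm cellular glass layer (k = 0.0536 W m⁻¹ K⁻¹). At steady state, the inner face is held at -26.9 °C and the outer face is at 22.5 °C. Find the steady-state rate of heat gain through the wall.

Q = 171 W

Resistance network (inner→outer):
  R_brass = L/(kA) = 0.00330/(104·26.9) = 1.180×10^-6 K/W
  R_polyurethane foam = L/(kA) = 0.118/(0.0285·26.9) = 0.1539 K/W
  R_cellular glass = L/(kA) = 0.195/(0.0536·26.9) = 0.1352 K/W
ΣR = 1.180×10^-6 + 0.1539 + 0.1352 = 0.2891 K/W
Q = ΔT/ΣR = (-26.9 °C − 22.5 °C)/0.2891 = -171 W
(Negative Q ⇒ heat flows inward; heat gain = 171 W.)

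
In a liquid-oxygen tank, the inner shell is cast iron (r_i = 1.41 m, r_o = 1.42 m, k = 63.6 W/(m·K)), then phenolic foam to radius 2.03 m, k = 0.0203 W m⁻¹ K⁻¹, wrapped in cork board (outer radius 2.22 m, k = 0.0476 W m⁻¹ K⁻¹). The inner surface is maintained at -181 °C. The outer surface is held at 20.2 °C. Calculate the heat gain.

Treat each layer as a resistance in series:
  R_cast iron = (1/1.41 − 1/1.42)/(4πk) = 0.004995/(4π·63.6) = 6.249×10^-6 K/W
  R_phenolic foam = (1/1.42 − 1/2.03)/(4πk) = 0.2116/(4π·0.0203) = 0.8295 K/W
  R_cork board = (1/2.03 − 1/2.22)/(4πk) = 0.04216/(4π·0.0476) = 0.07048 K/W
ΣR = 6.249×10^-6 + 0.8295 + 0.07048 = 0.9000 K/W
Q = ΔT/ΣR = (-181 °C − 20.2 °C)/0.9000 = -224 W
(Negative Q ⇒ heat flows inward; heat gain = 224 W.)

Q = 224 W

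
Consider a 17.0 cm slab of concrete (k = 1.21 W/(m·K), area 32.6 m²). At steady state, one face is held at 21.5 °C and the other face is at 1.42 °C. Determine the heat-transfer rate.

Q = kA·ΔT/L = 1.21 × 32.6 × |21.5 °C − 1.42 °C| / 0.170 = 4660 W

Q = 4.66 kW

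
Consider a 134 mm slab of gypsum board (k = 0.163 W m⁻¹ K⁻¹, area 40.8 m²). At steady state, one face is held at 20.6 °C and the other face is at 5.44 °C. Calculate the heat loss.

Q = kA·ΔT/L = 0.163 × 40.8 × |20.6 °C − 5.44 °C| / 0.134 = 752 W

Q = 752 W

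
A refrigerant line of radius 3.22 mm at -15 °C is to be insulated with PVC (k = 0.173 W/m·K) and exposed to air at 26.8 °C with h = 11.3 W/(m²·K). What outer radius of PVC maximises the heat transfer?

r_cr = 1.53 cm

For a cylinder, r_cr = k_ins/h = 0.173/11.3 = 0.0153 m = 1.53 cm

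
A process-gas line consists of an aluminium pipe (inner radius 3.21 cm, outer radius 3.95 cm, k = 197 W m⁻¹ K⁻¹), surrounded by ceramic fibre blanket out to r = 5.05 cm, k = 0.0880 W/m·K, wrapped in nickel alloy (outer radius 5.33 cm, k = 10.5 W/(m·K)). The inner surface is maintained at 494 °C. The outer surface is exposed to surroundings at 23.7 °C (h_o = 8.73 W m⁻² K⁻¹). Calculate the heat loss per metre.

Treat each layer as a resistance in series:
  R'_aluminium = ln(0.0395/0.0321)/(2πk) = 0.2074/(2π·197) = 1.676×10^-4 m·K/W
  R'_ceramic fibre blanket = ln(0.0505/0.0395)/(2πk) = 0.2457/(2π·0.0880) = 0.4443 m·K/W
  R'_nickel alloy = ln(0.0533/0.0505)/(2πk) = 0.05396/(2π·10.5) = 8.180×10^-4 m·K/W
  R'_conv,out = 1/(2πr h) = 1/(2π·0.0533·8.73) = 0.3420 m·K/W
ΣR = 1.676×10^-4 + 0.4443 + 8.180×10^-4 + 0.3420 = 0.7873 m·K/W
Q' = ΔT/ΣR = (494 °C − 23.7 °C)/0.7873 = 597 W/m

Q' = 597 W/m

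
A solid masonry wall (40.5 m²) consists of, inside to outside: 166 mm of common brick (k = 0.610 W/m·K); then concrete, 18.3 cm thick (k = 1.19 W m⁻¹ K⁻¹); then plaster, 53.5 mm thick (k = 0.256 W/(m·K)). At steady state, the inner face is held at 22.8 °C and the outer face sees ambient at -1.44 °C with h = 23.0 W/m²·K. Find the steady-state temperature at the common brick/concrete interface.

Resistance network (inner→outer):
  R_common brick = L/(kA) = 0.166/(0.610·40.5) = 0.006719 K/W
  R_concrete = L/(kA) = 0.183/(1.19·40.5) = 0.003797 K/W
  R_plaster = L/(kA) = 0.0535/(0.256·40.5) = 0.005160 K/W
  R_conv,out = 1/(hA) = 1/(23.0·40.5) = 0.001074 K/W
ΣR = 0.006719 + 0.003797 + 0.005160 + 0.001074 = 0.01675 K/W
Q = ΔT/ΣR = (22.8 °C − -1.44 °C)/0.01675 = 1447 W
From the inner boundary to the common brick/concrete interface, ΣR_partial = 0.006719 K/W.
T_interface = T_in − Q·ΣR_partial = 22.8 °C − (1447)(0.006719) = 13.1 °C

T = 13.1 °C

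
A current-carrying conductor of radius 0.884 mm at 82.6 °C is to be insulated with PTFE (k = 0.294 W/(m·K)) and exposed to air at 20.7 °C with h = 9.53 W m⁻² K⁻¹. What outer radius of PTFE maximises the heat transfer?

For a cylinder, r_cr = k_ins/h = 0.294/9.53 = 0.0308 m = 3.08 cm

r_cr = 3.08 cm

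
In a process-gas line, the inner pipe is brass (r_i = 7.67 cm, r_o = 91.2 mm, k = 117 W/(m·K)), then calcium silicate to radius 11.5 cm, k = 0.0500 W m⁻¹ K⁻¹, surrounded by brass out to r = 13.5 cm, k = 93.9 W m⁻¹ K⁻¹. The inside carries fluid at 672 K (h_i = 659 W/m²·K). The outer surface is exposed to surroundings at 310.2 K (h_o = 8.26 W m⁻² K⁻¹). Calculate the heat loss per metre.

Resistance network (inner→outer):
  R'_conv,in = 1/(2πr h) = 1/(2π·0.0767·659) = 0.003149 m·K/W
  R'_brass = ln(0.0912/0.0767)/(2πk) = 0.1732/(2π·117) = 2.355×10^-4 m·K/W
  R'_calcium silicate = ln(0.115/0.0912)/(2πk) = 0.2319/(2π·0.0500) = 0.7381 m·K/W
  R'_brass = ln(0.135/0.115)/(2πk) = 0.1603/(2π·93.9) = 2.718×10^-4 m·K/W
  R'_conv,out = 1/(2πr h) = 1/(2π·0.135·8.26) = 0.1427 m·K/W
ΣR = 0.003149 + 2.355×10^-4 + 0.7381 + 2.718×10^-4 + 0.1427 = 0.8845 m·K/W
Q' = ΔT/ΣR = (672 K − 310.2 K)/0.8845 = 409 W/m

Q' = 409 W/m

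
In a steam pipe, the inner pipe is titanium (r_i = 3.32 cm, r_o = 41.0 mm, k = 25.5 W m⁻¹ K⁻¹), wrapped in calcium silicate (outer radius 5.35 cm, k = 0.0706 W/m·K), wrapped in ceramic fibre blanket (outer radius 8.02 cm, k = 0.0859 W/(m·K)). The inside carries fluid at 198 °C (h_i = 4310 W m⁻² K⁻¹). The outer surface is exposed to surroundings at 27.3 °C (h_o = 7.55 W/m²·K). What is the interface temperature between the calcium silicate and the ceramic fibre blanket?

Treat each layer as a resistance in series:
  R'_conv,in = 1/(2πr h) = 1/(2π·0.0332·4310) = 0.001112 m·K/W
  R'_titanium = ln(0.0410/0.0332)/(2πk) = 0.2110/(2π·25.5) = 0.001317 m·K/W
  R'_calcium silicate = ln(0.0535/0.0410)/(2πk) = 0.2661/(2π·0.0706) = 0.5999 m·K/W
  R'_ceramic fibre blanket = ln(0.0802/0.0535)/(2πk) = 0.4048/(2π·0.0859) = 0.7501 m·K/W
  R'_conv,out = 1/(2πr h) = 1/(2π·0.0802·7.55) = 0.2628 m·K/W
ΣR = 0.001112 + 0.001317 + 0.5999 + 0.7501 + 0.2628 = 1.615 m·K/W
Q' = ΔT/ΣR = (198 °C − 27.3 °C)/1.615 = 105.7 W/m
From the inner boundary to the calcium silicate/ceramic fibre blanket interface, ΣR_partial = 0.6023 m·K/W.
T_interface = T_in − Q'·ΣR_partial = 198 °C − (105.7)(0.6023) = 134 °C

T = 134 °C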